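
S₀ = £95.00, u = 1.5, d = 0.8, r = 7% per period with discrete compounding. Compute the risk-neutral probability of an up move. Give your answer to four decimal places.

p = 0.3857

Risk-neutral probability p = (1 + 0.07 − 0.8)/(1.5 − 0.8) = 0.2700/0.7000 = 0.3857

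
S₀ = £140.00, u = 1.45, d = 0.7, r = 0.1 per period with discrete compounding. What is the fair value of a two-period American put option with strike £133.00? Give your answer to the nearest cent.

Risk-neutral probability p = (1 + 0.1 − 0.7)/(1.45 − 0.7) = 0.4000/0.7500 = 0.5333
Terminal stock prices: S_uu = 294.4, S_ud = 142.1, S_dd = 68.6
Terminal payoffs (K − S): max(-161.4, 0) = 0, max(-9.1, 0) = 0, max(64.4, 0) = 64.4
Node u (S = 203): continuation = 1/1.1·[0.5333·0.0000 + 0.4667·0.0000] = 0.0000; exercise value = 0.0000 ≤ continuation, so V_u = 0.0000
Node d (S = 98): continuation = 1/1.1·[0.5333·0.0000 + 0.4667·64.4000] = 27.3212; exercise value = 35.0000 > continuation, so V_d = 35.0000 (exercise)
Node 0 (S = 140): continuation = 1/1.1·[0.5333·0.0000 + 0.4667·35.0000] = 14.8485; exercise value = 0.0000 ≤ continuation, so V_0 = 14.8485

£14.85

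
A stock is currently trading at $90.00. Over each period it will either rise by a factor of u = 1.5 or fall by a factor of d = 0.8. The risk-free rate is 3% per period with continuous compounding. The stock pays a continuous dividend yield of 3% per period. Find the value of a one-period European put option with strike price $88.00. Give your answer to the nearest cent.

Per-period risk-free factor R = e^0.03 = 1.0305; dividend-adjusted growth = e^(0.03−0.03) = 1.0000.
Risk-neutral probability p = (1.0000 − 0.8)/(1.5 − 0.8) = 0.2000/0.7000 = 0.2857
Terminal stock prices: S_u = 135, S_d = 72
Terminal payoffs (K − S): max(-47, 0) = 0, max(16, 0) = 16
Node 0 (S = 90): V_0 = e^(−0.03)·[0.2857·0.0000 + 0.7143·16.0000] = 11.0908

$11.09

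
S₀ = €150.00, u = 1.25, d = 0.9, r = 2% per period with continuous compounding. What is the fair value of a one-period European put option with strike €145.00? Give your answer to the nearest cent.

Risk-neutral probability p = (e^0.02 − 0.9)/(1.25 − 0.9) = 0.1202/0.3500 = 0.3434
Terminal stock prices: S_u = 187.5, S_d = 135
Terminal payoffs (K − S): max(-42.5, 0) = 0, max(10, 0) = 10
Node 0 (S = 150): V_0 = e^(−0.02)·[0.3434·0.0000 + 0.6566·10.0000] = 6.4357

€6.44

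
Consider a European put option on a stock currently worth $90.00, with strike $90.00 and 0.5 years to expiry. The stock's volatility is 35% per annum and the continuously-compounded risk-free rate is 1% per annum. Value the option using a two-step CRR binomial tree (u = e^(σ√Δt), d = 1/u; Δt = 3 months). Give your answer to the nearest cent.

CRR parameters: u = e^(σ√Δt) = e^(0.35·√0.25) = 1.1912, d = 1/u = 0.8395
Per-period rate: rΔt = 0.01·0.25 = 0.0025, so R = e^0.0025 = 1.0025
Risk-neutral probability p = (e^0.0025 − 0.8395)/(1.1912 − 0.8395) = 0.1630/0.3518 = 0.4635
Terminal stock prices: S_uu = 127.7, S_ud = 90, S_dd = 63.42
Terminal payoffs (K − S): max(-37.72, 0) = 0, max(0, 0) = 0, max(26.58, 0) = 26.58
Node u (S = 107.2): V_u = e^(−0.0025)·[0.4635·0.0000 + 0.5365·0.0000] = 0.0000
Node d (S = 75.55): V_d = e^(−0.0025)·[0.4635·0.0000 + 0.5365·26.5781] = 14.2241
Node 0 (S = 90): V_0 = e^(−0.0025)·[0.4635·0.0000 + 0.5365·14.2241] = 7.6125

$7.61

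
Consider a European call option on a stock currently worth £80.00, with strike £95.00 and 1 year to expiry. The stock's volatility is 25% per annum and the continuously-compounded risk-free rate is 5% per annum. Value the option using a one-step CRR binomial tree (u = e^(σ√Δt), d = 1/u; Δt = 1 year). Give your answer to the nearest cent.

CRR parameters: u = e^(σ√Δt) = e^(0.25·√1) = 1.2840, d = 1/u = 0.7788
Per-period rate: rΔt = 0.05·1 = 0.05, so R = e^0.05 = 1.0513
Risk-neutral probability p = (e^0.05 − 0.7788)/(1.2840 − 0.7788) = 0.2725/0.5052 = 0.5393
Terminal stock prices: S_u = 102.7, S_d = 62.3
Terminal payoffs (S − K): max(7.722, 0) = 7.722, max(-32.7, 0) = 0
Node 0 (S = 80): V_0 = e^(−0.05)·[0.5393·7.7220 + 0.4607·0.0000] = 3.9614

£3.96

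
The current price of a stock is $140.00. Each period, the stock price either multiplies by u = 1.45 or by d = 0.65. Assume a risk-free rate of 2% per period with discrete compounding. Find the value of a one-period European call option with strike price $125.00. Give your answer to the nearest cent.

Risk-neutral probability p = (1 + 0.02 − 0.65)/(1.45 − 0.65) = 0.3700/0.8000 = 0.4625
Terminal stock prices: S_u = 203, S_d = 91
Terminal payoffs (S − K): max(78, 0) = 78, max(-34, 0) = 0
Node 0 (S = 140): V_0 = 1/1.02·[0.4625·78.0000 + 0.5375·0.0000] = 35.3676

$35.37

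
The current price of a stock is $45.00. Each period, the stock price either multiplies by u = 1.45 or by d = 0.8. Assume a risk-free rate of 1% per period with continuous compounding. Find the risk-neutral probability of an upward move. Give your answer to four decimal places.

Risk-neutral probability p = (e^0.01 − 0.8)/(1.45 − 0.8) = 0.2101/0.6500 = 0.3232

p = 0.3232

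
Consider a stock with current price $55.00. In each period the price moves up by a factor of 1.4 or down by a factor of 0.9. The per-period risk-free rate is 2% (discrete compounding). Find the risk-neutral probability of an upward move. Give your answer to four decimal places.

Risk-neutral probability p = (1 + 0.02 − 0.9)/(1.4 − 0.9) = 0.1200/0.5000 = 0.2400

p = 0.2400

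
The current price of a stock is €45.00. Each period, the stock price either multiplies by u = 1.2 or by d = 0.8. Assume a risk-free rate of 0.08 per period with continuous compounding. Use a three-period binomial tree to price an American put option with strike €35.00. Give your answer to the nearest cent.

€0.49

Risk-neutral probability p = (e^0.08 − 0.8)/(1.2 − 0.8) = 0.2833/0.4000 = 0.7082
Terminal stock prices: S_uuu = 77.76, S_uud = 51.84, S_udd = 34.56, S_ddd = 23.04
Terminal payoffs (K − S): max(-42.76, 0) = 0, max(-16.84, 0) = 0, max(0.44, 0) = 0.44, max(11.96, 0) = 11.96
Node uu (S = 64.8): continuation = e^(−0.08)·[0.7082·0.0000 + 0.2918·0.0000] = 0.0000; exercise value = 0.0000 ≤ continuation, so V_uu = 0.0000
Node ud (S = 43.2): continuation = e^(−0.08)·[0.7082·0.0000 + 0.2918·0.4400] = 0.1185; exercise value = 0.0000 ≤ continuation, so V_ud = 0.1185
Node dd (S = 28.8): continuation = e^(−0.08)·[0.7082·0.4400 + 0.2918·11.9600] = 3.5091; exercise value = 6.2000 > continuation, so V_dd = 6.2000 (exercise)
Node u (S = 54): continuation = e^(−0.08)·[0.7082·0.0000 + 0.2918·0.1185] = 0.0319; exercise value = 0.0000 ≤ continuation, so V_u = 0.0319
Node d (S = 36): continuation = e^(−0.08)·[0.7082·0.1185 + 0.2918·6.2000] = 1.7474; exercise value = 0.0000 ≤ continuation, so V_d = 1.7474
Node 0 (S = 45): continuation = e^(−0.08)·[0.7082·0.0319 + 0.2918·1.7474] = 0.4915; exercise value = 0.0000 ≤ continuation, so V_0 = 0.4915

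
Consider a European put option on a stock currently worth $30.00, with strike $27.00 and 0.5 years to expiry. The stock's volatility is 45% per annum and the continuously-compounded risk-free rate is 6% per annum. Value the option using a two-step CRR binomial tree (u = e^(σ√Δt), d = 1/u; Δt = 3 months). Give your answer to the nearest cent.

$2.09

CRR parameters: u = e^(σ√Δt) = e^(0.45·√0.25) = 1.2523, d = 1/u = 0.7985
Per-period rate: rΔt = 0.06·0.25 = 0.015, so R = e^0.015 = 1.0151
Risk-neutral probability p = (e^0.015 − 0.7985)/(1.2523 − 0.7985) = 0.2166/0.4538 = 0.4773
Terminal stock prices: S_uu = 47.05, S_ud = 30, S_dd = 19.13
Terminal payoffs (K − S): max(-20.05, 0) = 0, max(-3, 0) = 0, max(7.871, 0) = 7.871
Node u (S = 37.57): V_u = e^(−0.015)·[0.4773·0.0000 + 0.5227·0.0000] = 0.0000
Node d (S = 23.96): V_d = e^(−0.015)·[0.4773·0.0000 + 0.5227·7.8712] = 4.0531
Node 0 (S = 30): V_0 = e^(−0.015)·[0.4773·0.0000 + 0.5227·4.0531] = 2.0871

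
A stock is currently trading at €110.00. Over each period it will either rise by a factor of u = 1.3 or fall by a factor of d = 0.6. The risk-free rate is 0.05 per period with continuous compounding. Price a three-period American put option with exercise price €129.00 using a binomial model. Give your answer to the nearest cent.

€32.47

Risk-neutral probability p = (e^0.05 − 0.6)/(1.3 − 0.6) = 0.4513/0.7000 = 0.6447
Terminal stock prices: S_uuu = 241.7, S_uud = 111.5, S_udd = 51.48, S_ddd = 23.76
Terminal payoffs (K − S): max(-112.7, 0) = 0, max(17.46, 0) = 17.46, max(77.52, 0) = 77.52, max(105.2, 0) = 105.2
Node uu (S = 185.9): continuation = e^(−0.05)·[0.6447·0.0000 + 0.3553·17.4600] = 5.9014; exercise value = 0.0000 ≤ continuation, so V_uu = 5.9014
Node ud (S = 85.8): continuation = e^(−0.05)·[0.6447·17.4600 + 0.3553·77.5200] = 36.9086; exercise value = 43.2000 > continuation, so V_ud = 43.2000 (exercise)
Node dd (S = 39.6): continuation = e^(−0.05)·[0.6447·77.5200 + 0.3553·105.2400] = 83.1086; exercise value = 89.4000 > continuation, so V_dd = 89.4000 (exercise)
Node u (S = 143): continuation = e^(−0.05)·[0.6447·5.9014 + 0.3553·43.2000] = 18.2204; exercise value = 0.0000 ≤ continuation, so V_u = 18.2204
Node d (S = 66): continuation = e^(−0.05)·[0.6447·43.2000 + 0.3553·89.4000] = 56.7086; exercise value = 63.0000 > continuation, so V_d = 63.0000 (exercise)
Node 0 (S = 110): continuation = e^(−0.05)·[0.6447·18.2204 + 0.3553·63.0000] = 32.4672; exercise value = 19.0000 ≤ continuation, so V_0 = 32.4672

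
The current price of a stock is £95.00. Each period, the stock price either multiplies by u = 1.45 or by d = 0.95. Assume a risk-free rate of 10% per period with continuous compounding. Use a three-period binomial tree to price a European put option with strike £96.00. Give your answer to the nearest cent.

Risk-neutral probability p = (e^0.1 − 0.95)/(1.45 − 0.95) = 0.1552/0.5000 = 0.3103
Terminal stock prices: S_uuu = 289.6, S_uud = 189.8, S_udd = 124.3, S_ddd = 81.45
Terminal payoffs (K − S): max(-193.6, 0) = 0, max(-93.75, 0) = 0, max(-28.32, 0) = 0, max(14.55, 0) = 14.55
Node uu (S = 199.7): V_uu = e^(−0.1)·[0.3103·0.0000 + 0.6897·0.0000] = 0.0000
Node ud (S = 130.9): V_ud = e^(−0.1)·[0.3103·0.0000 + 0.6897·0.0000] = 0.0000
Node dd (S = 85.74): V_dd = e^(−0.1)·[0.3103·0.0000 + 0.6897·14.5494] = 9.0792
Node u (S = 137.8): V_u = e^(−0.1)·[0.3103·0.0000 + 0.6897·0.0000] = 0.0000
Node d (S = 90.25): V_d = e^(−0.1)·[0.3103·0.0000 + 0.6897·9.0792] = 5.6657
Node 0 (S = 95): V_0 = e^(−0.1)·[0.3103·0.0000 + 0.6897·5.6657] = 3.5356

£3.54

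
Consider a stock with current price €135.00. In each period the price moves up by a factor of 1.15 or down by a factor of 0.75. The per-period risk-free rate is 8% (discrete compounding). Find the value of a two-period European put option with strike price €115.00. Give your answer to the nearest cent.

€1.03

Risk-neutral probability p = (1 + 0.08 − 0.75)/(1.15 − 0.75) = 0.3300/0.4000 = 0.8250
Terminal stock prices: S_uu = 178.5, S_ud = 116.4, S_dd = 75.94
Terminal payoffs (K − S): max(-63.54, 0) = 0, max(-1.438, 0) = 0, max(39.06, 0) = 39.06
Node u (S = 155.2): V_u = 1/1.08·[0.8250·0.0000 + 0.1750·0.0000] = 0.0000
Node d (S = 101.2): V_d = 1/1.08·[0.8250·0.0000 + 0.1750·39.0625] = 6.3296
Node 0 (S = 135): V_0 = 1/1.08·[0.8250·0.0000 + 0.1750·6.3296] = 1.0256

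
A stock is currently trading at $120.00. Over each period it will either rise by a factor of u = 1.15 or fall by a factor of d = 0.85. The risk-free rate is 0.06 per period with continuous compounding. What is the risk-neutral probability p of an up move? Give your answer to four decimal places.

p = 0.7061

Risk-neutral probability p = (e^0.06 − 0.85)/(1.15 − 0.85) = 0.2118/0.3000 = 0.7061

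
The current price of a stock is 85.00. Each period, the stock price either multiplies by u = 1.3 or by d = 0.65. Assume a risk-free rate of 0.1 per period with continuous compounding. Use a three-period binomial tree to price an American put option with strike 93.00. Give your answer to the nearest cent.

Risk-neutral probability p = (e^0.1 − 0.65)/(1.3 − 0.65) = 0.4552/0.6500 = 0.7003
Terminal stock prices: S_uuu = 186.7, S_uud = 93.37, S_udd = 46.69, S_ddd = 23.34
Terminal payoffs (K − S): max(-93.75, 0) = 0, max(-0.3725, 0) = 0, max(46.31, 0) = 46.31, max(69.66, 0) = 69.66
Node uu (S = 143.7): continuation = e^(−0.1)·[0.7003·0.0000 + 0.2997·0.0000] = 0.0000; exercise value = 0.0000 ≤ continuation, so V_uu = 0.0000
Node ud (S = 71.83): continuation = e^(−0.1)·[0.7003·0.0000 + 0.2997·46.3137] = 12.5609; exercise value = 21.1750 > continuation, so V_ud = 21.1750 (exercise)
Node dd (S = 35.91): continuation = e^(−0.1)·[0.7003·46.3137 + 0.2997·69.6569] = 48.2374; exercise value = 57.0875 > continuation, so V_dd = 57.0875 (exercise)
Node u (S = 110.5): continuation = e^(−0.1)·[0.7003·0.0000 + 0.2997·21.1750] = 5.7429; exercise value = 0.0000 ≤ continuation, so V_u = 5.7429
Node d (S = 55.25): continuation = e^(−0.1)·[0.7003·21.1750 + 0.2997·57.0875] = 28.8999; exercise value = 37.7500 > continuation, so V_d = 37.7500 (exercise)
Node 0 (S = 85): continuation = e^(−0.1)·[0.7003·5.7429 + 0.2997·37.7500] = 13.8772; exercise value = 8.0000 ≤ continuation, so V_0 = 13.8772

13.88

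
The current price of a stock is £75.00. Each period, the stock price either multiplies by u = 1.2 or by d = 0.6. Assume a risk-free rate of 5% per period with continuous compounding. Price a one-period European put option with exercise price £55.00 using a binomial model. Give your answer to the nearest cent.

Risk-neutral probability p = (e^0.05 − 0.6)/(1.2 − 0.6) = 0.4513/0.6000 = 0.7521
Terminal stock prices: S_u = 90, S_d = 45
Terminal payoffs (K − S): max(-35, 0) = 0, max(10, 0) = 10
Node 0 (S = 75): V_0 = e^(−0.05)·[0.7521·0.0000 + 0.2479·10.0000] = 2.3579

£2.36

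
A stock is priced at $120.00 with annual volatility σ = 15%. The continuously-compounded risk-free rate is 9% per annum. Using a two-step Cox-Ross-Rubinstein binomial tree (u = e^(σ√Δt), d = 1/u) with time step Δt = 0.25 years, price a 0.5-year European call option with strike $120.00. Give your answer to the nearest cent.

$7.43

CRR parameters: u = e^(σ√Δt) = e^(0.15·√0.25) = 1.0779, d = 1/u = 0.9277
Per-period rate: rΔt = 0.09·0.25 = 0.0225, so R = e^0.0225 = 1.0228
Risk-neutral probability p = (e^0.0225 − 0.9277)/(1.0779 − 0.9277) = 0.0950/0.1501 = 0.6328
Terminal stock prices: S_uu = 139.4, S_ud = 120, S_dd = 103.3
Terminal payoffs (S − K): max(19.42, 0) = 19.42, max(0, 0) = 0, max(-16.72, 0) = 0
Node u (S = 129.3): V_u = e^(−0.0225)·[0.6328·19.4201 + 0.3672·0.0000] = 12.0159
Node d (S = 111.3): V_d = e^(−0.0225)·[0.6328·0.0000 + 0.3672·0.0000] = 0.0000
Node 0 (S = 120): V_0 = e^(−0.0225)·[0.6328·12.0159 + 0.3672·0.0000] = 7.4347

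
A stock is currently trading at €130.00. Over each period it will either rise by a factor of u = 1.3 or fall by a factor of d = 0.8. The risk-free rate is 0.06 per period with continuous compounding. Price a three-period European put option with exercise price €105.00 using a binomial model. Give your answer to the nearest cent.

Risk-neutral probability p = (e^0.06 − 0.8)/(1.3 − 0.8) = 0.2618/0.5000 = 0.5237
Terminal stock prices: S_uuu = 285.6, S_uud = 175.8, S_udd = 108.2, S_ddd = 66.56
Terminal payoffs (K − S): max(-180.6, 0) = 0, max(-70.76, 0) = 0, max(-3.16, 0) = 0, max(38.44, 0) = 38.44
Node uu (S = 219.7): V_uu = e^(−0.06)·[0.5237·0.0000 + 0.4763·0.0000] = 0.0000
Node ud (S = 135.2): V_ud = e^(−0.06)·[0.5237·0.0000 + 0.4763·0.0000] = 0.0000
Node dd (S = 83.2): V_dd = e^(−0.06)·[0.5237·0.0000 + 0.4763·38.4400] = 17.2437
Node u (S = 169): V_u = e^(−0.06)·[0.5237·0.0000 + 0.4763·0.0000] = 0.0000
Node d (S = 104): V_d = e^(−0.06)·[0.5237·0.0000 + 0.4763·17.2437] = 7.7353
Node 0 (S = 130): V_0 = e^(−0.06)·[0.5237·0.0000 + 0.4763·7.7353] = 3.4700

€3.47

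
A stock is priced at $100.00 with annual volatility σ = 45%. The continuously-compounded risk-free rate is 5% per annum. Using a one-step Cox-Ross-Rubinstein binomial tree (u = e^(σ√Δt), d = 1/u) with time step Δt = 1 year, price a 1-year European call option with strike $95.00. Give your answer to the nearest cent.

CRR parameters: u = e^(σ√Δt) = e^(0.45·√1) = 1.5683, d = 1/u = 0.6376
Per-period rate: rΔt = 0.05·1 = 0.05, so R = e^0.05 = 1.0513
Risk-neutral probability p = (e^0.05 − 0.6376)/(1.5683 − 0.6376) = 0.4136/0.9307 = 0.4445
Terminal stock prices: S_u = 156.8, S_d = 63.76
Terminal payoffs (S − K): max(61.83, 0) = 61.83, max(-31.24, 0) = 0
Node 0 (S = 100): V_0 = e^(−0.05)·[0.4445·61.8312 + 0.5555·0.0000] = 26.1407

$26.14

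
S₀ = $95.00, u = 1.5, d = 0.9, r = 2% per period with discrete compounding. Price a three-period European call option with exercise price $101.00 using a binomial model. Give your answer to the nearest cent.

$15.14

Risk-neutral probability p = (1 + 0.02 − 0.9)/(1.5 − 0.9) = 0.1200/0.6000 = 0.2000
Terminal stock prices: S_uuu = 320.6, S_uud = 192.4, S_udd = 115.4, S_ddd = 69.26
Terminal payoffs (S − K): max(219.6, 0) = 219.6, max(91.38, 0) = 91.38, max(14.43, 0) = 14.43, max(-31.74, 0) = 0
Node uu (S = 213.8): V_uu = 1/1.02·[0.2000·219.6250 + 0.8000·91.3750] = 114.7304
Node ud (S = 128.2): V_ud = 1/1.02·[0.2000·91.3750 + 0.8000·14.4250] = 29.2304
Node dd (S = 76.95): V_dd = 1/1.02·[0.2000·14.4250 + 0.8000·0.0000] = 2.8284
Node u (S = 142.5): V_u = 1/1.02·[0.2000·114.7304 + 0.8000·29.2304] = 45.4220
Node d (S = 85.5): V_d = 1/1.02·[0.2000·29.2304 + 0.8000·2.8284] = 7.9498
Node 0 (S = 95): V_0 = 1/1.02·[0.2000·45.4220 + 0.8000·7.9498] = 15.1414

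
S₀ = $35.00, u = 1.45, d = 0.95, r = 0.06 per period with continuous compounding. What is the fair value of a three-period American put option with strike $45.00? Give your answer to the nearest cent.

Risk-neutral probability p = (e^0.06 − 0.95)/(1.45 − 0.95) = 0.1118/0.5000 = 0.2237
Terminal stock prices: S_uuu = 106.7, S_uud = 69.91, S_udd = 45.8, S_ddd = 30.01
Terminal payoffs (K − S): max(-61.7, 0) = 0, max(-24.91, 0) = 0, max(-0.8019, 0) = 0, max(14.99, 0) = 14.99
Node uu (S = 73.59): continuation = e^(−0.06)·[0.2237·0.0000 + 0.7763·0.0000] = 0.0000; exercise value = 0.0000 ≤ continuation, so V_uu = 0.0000
Node ud (S = 48.21): continuation = e^(−0.06)·[0.2237·0.0000 + 0.7763·0.0000] = 0.0000; exercise value = 0.0000 ≤ continuation, so V_ud = 0.0000
Node dd (S = 31.59): continuation = e^(−0.06)·[0.2237·0.0000 + 0.7763·14.9919] = 10.9608; exercise value = 13.4125 > continuation, so V_dd = 13.4125 (exercise)
Node u (S = 50.75): continuation = e^(−0.06)·[0.2237·0.0000 + 0.7763·0.0000] = 0.0000; exercise value = 0.0000 ≤ continuation, so V_u = 0.0000
Node d (S = 33.25): continuation = e^(−0.06)·[0.2237·0.0000 + 0.7763·13.4125] = 9.8061; exercise value = 11.7500 > continuation, so V_d = 11.7500 (exercise)
Node 0 (S = 35): continuation = e^(−0.06)·[0.2237·0.0000 + 0.7763·11.7500] = 8.5906; exercise value = 10.0000 > continuation, so V_0 = 10.0000 (exercise)

$10.00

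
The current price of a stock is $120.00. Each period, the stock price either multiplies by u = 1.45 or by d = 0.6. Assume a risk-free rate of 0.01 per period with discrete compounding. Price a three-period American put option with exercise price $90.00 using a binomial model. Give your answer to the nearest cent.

Risk-neutral probability p = (1 + 0.01 − 0.6)/(1.45 − 0.6) = 0.4100/0.8500 = 0.4824
Terminal stock prices: S_uuu = 365.8, S_uud = 151.4, S_udd = 62.64, S_ddd = 25.92
Terminal payoffs (K − S): max(-275.8, 0) = 0, max(-61.38, 0) = 0, max(27.36, 0) = 27.36, max(64.08, 0) = 64.08
Node uu (S = 252.3): continuation = 1/1.01·[0.4824·0.0000 + 0.5176·0.0000] = 0.0000; exercise value = 0.0000 ≤ continuation, so V_uu = 0.0000
Node ud (S = 104.4): continuation = 1/1.01·[0.4824·0.0000 + 0.5176·27.3600] = 14.0226; exercise value = 0.0000 ≤ continuation, so V_ud = 14.0226
Node dd (S = 43.2): continuation = 1/1.01·[0.4824·27.3600 + 0.5176·64.0800] = 45.9089; exercise value = 46.8000 > continuation, so V_dd = 46.8000 (exercise)
Node u (S = 174): continuation = 1/1.01·[0.4824·0.0000 + 0.5176·14.0226] = 7.1869; exercise value = 0.0000 ≤ continuation, so V_u = 7.1869
Node d (S = 72): continuation = 1/1.01·[0.4824·14.0226 + 0.5176·46.8000] = 30.6829; exercise value = 18.0000 ≤ continuation, so V_d = 30.6829
Node 0 (S = 120): continuation = 1/1.01·[0.4824·7.1869 + 0.5176·30.6829] = 19.1579; exercise value = 0.0000 ≤ continuation, so V_0 = 19.1579

$19.16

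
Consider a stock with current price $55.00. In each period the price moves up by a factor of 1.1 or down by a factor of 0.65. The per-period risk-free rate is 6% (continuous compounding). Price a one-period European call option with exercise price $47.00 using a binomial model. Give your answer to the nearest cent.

Risk-neutral probability p = (e^0.06 − 0.65)/(1.1 − 0.65) = 0.4118/0.4500 = 0.9152
Terminal stock prices: S_u = 60.5, S_d = 35.75
Terminal payoffs (S − K): max(13.5, 0) = 13.5, max(-11.25, 0) = 0
Node 0 (S = 55): V_0 = e^(−0.06)·[0.9152·13.5000 + 0.0848·0.0000] = 11.6356

$11.64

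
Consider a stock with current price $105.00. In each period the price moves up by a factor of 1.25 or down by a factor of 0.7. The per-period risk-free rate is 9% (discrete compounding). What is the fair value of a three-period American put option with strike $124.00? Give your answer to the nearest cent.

Risk-neutral probability p = (1 + 0.09 − 0.7)/(1.25 − 0.7) = 0.3900/0.5500 = 0.7091
Terminal stock prices: S_uuu = 205.1, S_uud = 114.8, S_udd = 64.31, S_ddd = 36.01
Terminal payoffs (K − S): max(-81.08, 0) = 0, max(9.156, 0) = 9.156, max(59.69, 0) = 59.69, max(87.99, 0) = 87.99
Node uu (S = 164.1): continuation = 1/1.09·[0.7091·0.0000 + 0.2909·9.1563] = 2.4437; exercise value = 0.0000 ≤ continuation, so V_uu = 2.4437
Node ud (S = 91.88): continuation = 1/1.09·[0.7091·9.1563 + 0.2909·59.6875] = 21.8865; exercise value = 32.1250 > continuation, so V_ud = 32.1250 (exercise)
Node dd (S = 51.45): continuation = 1/1.09·[0.7091·59.6875 + 0.2909·87.9850] = 62.3115; exercise value = 72.5500 > continuation, so V_dd = 72.5500 (exercise)
Node u (S = 131.2): continuation = 1/1.09·[0.7091·2.4437 + 0.2909·32.1250] = 10.1635; exercise value = 0.0000 ≤ continuation, so V_u = 10.1635
Node d (S = 73.5): continuation = 1/1.09·[0.7091·32.1250 + 0.2909·72.5500] = 40.2615; exercise value = 50.5000 > continuation, so V_d = 50.5000 (exercise)
Node 0 (S = 105): continuation = 1/1.09·[0.7091·10.1635 + 0.2909·50.5000] = 20.0897; exercise value = 19.0000 ≤ continuation, so V_0 = 20.0897

$20.09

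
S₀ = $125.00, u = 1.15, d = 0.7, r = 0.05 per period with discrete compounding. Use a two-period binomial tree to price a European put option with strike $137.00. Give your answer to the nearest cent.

Risk-neutral probability p = (1 + 0.05 − 0.7)/(1.15 − 0.7) = 0.3500/0.4500 = 0.7778
Terminal stock prices: S_uu = 165.3, S_ud = 100.6, S_dd = 61.25
Terminal payoffs (K − S): max(-28.31, 0) = 0, max(36.38, 0) = 36.38, max(75.75, 0) = 75.75
Node u (S = 143.8): V_u = 1/1.05·[0.7778·0.0000 + 0.2222·36.3750] = 7.6984
Node d (S = 87.5): V_d = 1/1.05·[0.7778·36.3750 + 0.2222·75.7500] = 42.9762
Node 0 (S = 125): V_0 = 1/1.05·[0.7778·7.6984 + 0.2222·42.9762] = 14.7980

$14.80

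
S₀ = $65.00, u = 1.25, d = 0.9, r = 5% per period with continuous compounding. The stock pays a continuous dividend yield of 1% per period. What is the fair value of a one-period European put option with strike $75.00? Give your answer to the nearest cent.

$9.38

Per-period risk-free factor R = e^0.05 = 1.0513; dividend-adjusted growth = e^(0.05−0.01) = 1.0408.
Risk-neutral probability p = (1.0408 − 0.9)/(1.25 − 0.9) = 0.1408/0.3500 = 0.4023
Terminal stock prices: S_u = 81.25, S_d = 58.5
Terminal payoffs (K − S): max(-6.25, 0) = 0, max(16.5, 0) = 16.5
Node 0 (S = 65): V_0 = e^(−0.05)·[0.4023·0.0000 + 0.5977·16.5000] = 9.3808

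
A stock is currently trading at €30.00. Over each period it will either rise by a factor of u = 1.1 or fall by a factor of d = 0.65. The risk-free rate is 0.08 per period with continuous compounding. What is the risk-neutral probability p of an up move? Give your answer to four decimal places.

Risk-neutral probability p = (e^0.08 − 0.65)/(1.1 − 0.65) = 0.4333/0.4500 = 0.9629

p = 0.9629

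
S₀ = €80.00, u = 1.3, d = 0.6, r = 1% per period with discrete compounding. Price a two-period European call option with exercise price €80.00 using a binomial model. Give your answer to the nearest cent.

€18.56

Risk-neutral probability p = (1 + 0.01 − 0.6)/(1.3 − 0.6) = 0.4100/0.7000 = 0.5857
Terminal stock prices: S_uu = 135.2, S_ud = 62.4, S_dd = 28.8
Terminal payoffs (S − K): max(55.2, 0) = 55.2, max(-17.6, 0) = 0, max(-51.2, 0) = 0
Node u (S = 104): V_u = 1/1.01·[0.5857·55.2000 + 0.4143·0.0000] = 32.0113
Node d (S = 48): V_d = 1/1.01·[0.5857·0.0000 + 0.4143·0.0000] = 0.0000
Node 0 (S = 80): V_0 = 1/1.01·[0.5857·32.0113 + 0.4143·0.0000] = 18.5638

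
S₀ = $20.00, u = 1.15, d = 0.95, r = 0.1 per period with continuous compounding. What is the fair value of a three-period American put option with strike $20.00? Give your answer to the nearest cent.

$0.20

Risk-neutral probability p = (e^0.1 − 0.95)/(1.15 − 0.95) = 0.1552/0.2000 = 0.7759
Terminal stock prices: S_uuu = 30.42, S_uud = 25.13, S_udd = 20.76, S_ddd = 17.15
Terminal payoffs (K − S): max(-10.42, 0) = 0, max(-5.127, 0) = 0, max(-0.7575, 0) = 0, max(2.853, 0) = 2.853
Node uu (S = 26.45): continuation = e^(−0.1)·[0.7759·0.0000 + 0.2241·0.0000] = 0.0000; exercise value = 0.0000 ≤ continuation, so V_uu = 0.0000
Node ud (S = 21.85): continuation = e^(−0.1)·[0.7759·0.0000 + 0.2241·0.0000] = 0.0000; exercise value = 0.0000 ≤ continuation, so V_ud = 0.0000
Node dd (S = 18.05): continuation = e^(−0.1)·[0.7759·0.0000 + 0.2241·2.8525] = 0.5785; exercise value = 1.9500 > continuation, so V_dd = 1.9500 (exercise)
Node u (S = 23): continuation = e^(−0.1)·[0.7759·0.0000 + 0.2241·0.0000] = 0.0000; exercise value = 0.0000 ≤ continuation, so V_u = 0.0000
Node d (S = 19): continuation = e^(−0.1)·[0.7759·0.0000 + 0.2241·1.9500] = 0.3955; exercise value = 1.0000 > continuation, so V_d = 1.0000 (exercise)
Node 0 (S = 20): continuation = e^(−0.1)·[0.7759·0.0000 + 0.2241·1.0000] = 0.2028; exercise value = 0.0000 ≤ continuation, so V_0 = 0.2028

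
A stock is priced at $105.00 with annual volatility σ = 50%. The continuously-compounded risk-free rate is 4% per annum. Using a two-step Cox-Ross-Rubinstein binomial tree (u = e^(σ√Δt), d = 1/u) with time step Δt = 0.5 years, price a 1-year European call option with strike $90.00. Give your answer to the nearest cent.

$30.03

CRR parameters: u = e^(σ√Δt) = e^(0.5·√0.5) = 1.4241, d = 1/u = 0.7022
Per-period rate: rΔt = 0.04·0.5 = 0.02, so R = e^0.02 = 1.0202
Risk-neutral probability p = (e^0.02 − 0.7022)/(1.4241 − 0.7022) = 0.3180/0.7219 = 0.4405
Terminal stock prices: S_uu = 213, S_ud = 105, S_dd = 51.77
Terminal payoffs (S − K): max(123, 0) = 123, max(15, 0) = 15, max(-38.23, 0) = 0
Node u (S = 149.5): V_u = e^(−0.02)·[0.4405·122.9521 + 0.5595·15.0000] = 61.3146
Node d (S = 73.73): V_d = e^(−0.02)·[0.4405·15.0000 + 0.5595·0.0000] = 6.4767
Node 0 (S = 105): V_0 = e^(−0.02)·[0.4405·61.3146 + 0.5595·6.4767] = 30.0264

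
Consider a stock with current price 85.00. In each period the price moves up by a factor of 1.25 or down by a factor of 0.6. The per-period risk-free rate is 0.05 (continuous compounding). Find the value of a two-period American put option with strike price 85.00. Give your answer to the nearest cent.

13.97

Risk-neutral probability p = (e^0.05 − 0.6)/(1.25 − 0.6) = 0.4513/0.6500 = 0.6943
Terminal stock prices: S_uu = 132.8, S_ud = 63.75, S_dd = 30.6
Terminal payoffs (K − S): max(-47.81, 0) = 0, max(21.25, 0) = 21.25, max(54.4, 0) = 54.4
Node u (S = 106.2): continuation = e^(−0.05)·[0.6943·0.0000 + 0.3057·21.2500] = 6.1800; exercise value = 0.0000 ≤ continuation, so V_u = 6.1800
Node d (S = 51): continuation = e^(−0.05)·[0.6943·21.2500 + 0.3057·54.4000] = 29.8545; exercise value = 34.0000 > continuation, so V_d = 34.0000 (exercise)
Node 0 (S = 85): continuation = e^(−0.05)·[0.6943·6.1800 + 0.3057·34.0000] = 13.9694; exercise value = 0.0000 ≤ continuation, so V_0 = 13.9694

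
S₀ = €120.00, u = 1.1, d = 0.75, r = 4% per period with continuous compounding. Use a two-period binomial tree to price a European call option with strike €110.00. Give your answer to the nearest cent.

€22.43

Risk-neutral probability p = (e^0.04 − 0.75)/(1.1 − 0.75) = 0.2908/0.3500 = 0.8309
Terminal stock prices: S_uu = 145.2, S_ud = 99, S_dd = 67.5
Terminal payoffs (S − K): max(35.2, 0) = 35.2, max(-11, 0) = 0, max(-42.5, 0) = 0
Node u (S = 132): V_u = e^(−0.04)·[0.8309·35.2000 + 0.1691·0.0000] = 28.1005
Node d (S = 90): V_d = e^(−0.04)·[0.8309·0.0000 + 0.1691·0.0000] = 0.0000
Node 0 (S = 120): V_0 = e^(−0.04)·[0.8309·28.1005 + 0.1691·0.0000] = 22.4328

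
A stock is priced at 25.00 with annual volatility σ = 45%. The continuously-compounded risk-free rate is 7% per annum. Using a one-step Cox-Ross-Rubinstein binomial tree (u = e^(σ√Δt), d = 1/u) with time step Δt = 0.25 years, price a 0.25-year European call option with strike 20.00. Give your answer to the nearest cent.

5.37

CRR parameters: u = e^(σ√Δt) = e^(0.45·√0.25) = 1.2523, d = 1/u = 0.7985
Per-period rate: rΔt = 0.07·0.25 = 0.0175, so R = e^0.0175 = 1.0177
Risk-neutral probability p = (e^0.0175 − 0.7985)/(1.2523 − 0.7985) = 0.2191/0.4538 = 0.4829
Terminal stock prices: S_u = 31.31, S_d = 19.96
Terminal payoffs (S − K): max(11.31, 0) = 11.31, max(-0.03709, 0) = 0
Node 0 (S = 25): V_0 = e^(−0.0175)·[0.4829·11.3081 + 0.5171·0.0000] = 5.3658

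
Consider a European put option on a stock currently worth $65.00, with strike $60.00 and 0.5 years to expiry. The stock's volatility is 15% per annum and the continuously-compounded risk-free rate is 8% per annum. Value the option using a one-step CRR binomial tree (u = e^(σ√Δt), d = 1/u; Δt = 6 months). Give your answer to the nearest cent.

CRR parameters: u = e^(σ√Δt) = e^(0.15·√0.5) = 1.1119, d = 1/u = 0.8994
Per-period rate: rΔt = 0.08·0.5 = 0.04, so R = e^0.04 = 1.0408
Risk-neutral probability p = (e^0.04 − 0.8994)/(1.1119 − 0.8994) = 0.1414/0.2125 = 0.6655
Terminal stock prices: S_u = 72.27, S_d = 58.46
Terminal payoffs (K − S): max(-12.27, 0) = 0, max(1.541, 0) = 1.541
Node 0 (S = 65): V_0 = e^(−0.04)·[0.6655·0.0000 + 0.3345·1.5413] = 0.4953

$0.50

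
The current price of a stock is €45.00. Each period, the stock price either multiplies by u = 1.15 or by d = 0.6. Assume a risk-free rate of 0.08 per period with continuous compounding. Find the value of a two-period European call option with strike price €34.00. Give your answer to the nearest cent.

€16.79

Risk-neutral probability p = (e^0.08 − 0.6)/(1.15 − 0.6) = 0.4833/0.5500 = 0.8787
Terminal stock prices: S_uu = 59.51, S_ud = 31.05, S_dd = 16.2
Terminal payoffs (S − K): max(25.51, 0) = 25.51, max(-2.95, 0) = 0, max(-17.8, 0) = 0
Node u (S = 51.75): V_u = e^(−0.08)·[0.8787·25.5125 + 0.1213·0.0000] = 20.6944
Node d (S = 27): V_d = e^(−0.08)·[0.8787·0.0000 + 0.1213·0.0000] = 0.0000
Node 0 (S = 45): V_0 = e^(−0.08)·[0.8787·20.6944 + 0.1213·0.0000] = 16.7861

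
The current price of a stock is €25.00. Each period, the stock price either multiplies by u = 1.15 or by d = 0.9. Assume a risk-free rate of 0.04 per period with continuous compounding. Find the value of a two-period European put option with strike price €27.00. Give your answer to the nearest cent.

Risk-neutral probability p = (e^0.04 − 0.9)/(1.15 − 0.9) = 0.1408/0.2500 = 0.5632
Terminal stock prices: S_uu = 33.06, S_ud = 25.87, S_dd = 20.25
Terminal payoffs (K − S): max(-6.062, 0) = 0, max(1.125, 0) = 1.125, max(6.75, 0) = 6.75
Node u (S = 28.75): V_u = e^(−0.04)·[0.5632·0.0000 + 0.4368·1.1250] = 0.4721
Node d (S = 22.5): V_d = e^(−0.04)·[0.5632·1.1250 + 0.4368·6.7500] = 3.4413
Node 0 (S = 25): V_0 = e^(−0.04)·[0.5632·0.4721 + 0.4368·3.4413] = 1.6996

€1.70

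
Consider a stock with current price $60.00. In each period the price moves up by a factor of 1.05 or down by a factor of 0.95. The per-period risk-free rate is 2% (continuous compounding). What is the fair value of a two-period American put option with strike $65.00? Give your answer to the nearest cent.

$5.00

Risk-neutral probability p = (e^0.02 − 0.95)/(1.05 − 0.95) = 0.0702/0.1000 = 0.7020
Terminal stock prices: S_uu = 66.15, S_ud = 59.85, S_dd = 54.15
Terminal payoffs (K − S): max(-1.15, 0) = 0, max(5.15, 0) = 5.15, max(10.85, 0) = 10.85
Node u (S = 63): continuation = e^(−0.02)·[0.7020·0.0000 + 0.2980·5.1500] = 1.5042; exercise value = 2.0000 > continuation, so V_u = 2.0000 (exercise)
Node d (S = 57): continuation = e^(−0.02)·[0.7020·5.1500 + 0.2980·10.8500] = 6.7129; exercise value = 8.0000 > continuation, so V_d = 8.0000 (exercise)
Node 0 (S = 60): continuation = e^(−0.02)·[0.7020·2.0000 + 0.2980·8.0000] = 3.7129; exercise value = 5.0000 > continuation, so V_0 = 5.0000 (exercise)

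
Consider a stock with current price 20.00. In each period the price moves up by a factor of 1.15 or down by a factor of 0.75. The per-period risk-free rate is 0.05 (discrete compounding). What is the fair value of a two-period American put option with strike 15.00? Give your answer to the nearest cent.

0.21

Risk-neutral probability p = (1 + 0.05 − 0.75)/(1.15 − 0.75) = 0.3000/0.4000 = 0.7500
Terminal stock prices: S_uu = 26.45, S_ud = 17.25, S_dd = 11.25
Terminal payoffs (K − S): max(-11.45, 0) = 0, max(-2.25, 0) = 0, max(3.75, 0) = 3.75
Node u (S = 23): continuation = 1/1.05·[0.7500·0.0000 + 0.2500·0.0000] = 0.0000; exercise value = 0.0000 ≤ continuation, so V_u = 0.0000
Node d (S = 15): continuation = 1/1.05·[0.7500·0.0000 + 0.2500·3.7500] = 0.8929; exercise value = 0.0000 ≤ continuation, so V_d = 0.8929
Node 0 (S = 20): continuation = 1/1.05·[0.7500·0.0000 + 0.2500·0.8929] = 0.2126; exercise value = 0.0000 ≤ continuation, so V_0 = 0.2126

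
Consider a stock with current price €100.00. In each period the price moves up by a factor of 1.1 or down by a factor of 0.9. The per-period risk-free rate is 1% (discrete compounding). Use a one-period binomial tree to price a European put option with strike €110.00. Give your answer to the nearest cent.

Risk-neutral probability p = (1 + 0.01 − 0.9)/(1.1 − 0.9) = 0.1100/0.2000 = 0.5500
Terminal stock prices: S_u = 110, S_d = 90
Terminal payoffs (K − S): max(0, 0) = 0, max(20, 0) = 20
Node 0 (S = 100): V_0 = 1/1.01·[0.5500·0.0000 + 0.4500·20.0000] = 8.9109

€8.91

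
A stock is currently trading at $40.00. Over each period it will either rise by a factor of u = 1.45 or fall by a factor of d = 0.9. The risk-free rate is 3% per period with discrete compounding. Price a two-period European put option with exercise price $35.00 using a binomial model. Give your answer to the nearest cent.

Risk-neutral probability p = (1 + 0.03 − 0.9)/(1.45 − 0.9) = 0.1300/0.5500 = 0.2364
Terminal stock prices: S_uu = 84.1, S_ud = 52.2, S_dd = 32.4
Terminal payoffs (K − S): max(-49.1, 0) = 0, max(-17.2, 0) = 0, max(2.6, 0) = 2.6
Node u (S = 58): V_u = 1/1.03·[0.2364·0.0000 + 0.7636·0.0000] = 0.0000
Node d (S = 36): V_d = 1/1.03·[0.2364·0.0000 + 0.7636·2.6000] = 1.9276
Node 0 (S = 40): V_0 = 1/1.03·[0.2364·0.0000 + 0.7636·1.9276] = 1.4291

$1.43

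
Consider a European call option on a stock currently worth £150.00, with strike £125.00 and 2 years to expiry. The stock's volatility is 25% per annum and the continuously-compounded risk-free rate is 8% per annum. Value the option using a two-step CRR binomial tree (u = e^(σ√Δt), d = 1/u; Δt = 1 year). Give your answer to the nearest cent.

CRR parameters: u = e^(σ√Δt) = e^(0.25·√1) = 1.2840, d = 1/u = 0.7788
Per-period rate: rΔt = 0.08·1 = 0.08, so R = e^0.08 = 1.0833
Risk-neutral probability p = (e^0.08 − 0.7788)/(1.2840 − 0.7788) = 0.3045/0.5052 = 0.6027
Terminal stock prices: S_uu = 247.3, S_ud = 150, S_dd = 90.98
Terminal payoffs (S − K): max(122.3, 0) = 122.3, max(25, 0) = 25, max(-34.02, 0) = 0
Node u (S = 192.6): V_u = e^(−0.08)·[0.6027·122.3082 + 0.3973·25.0000] = 77.2143
Node d (S = 116.8): V_d = e^(−0.08)·[0.6027·25.0000 + 0.3973·0.0000] = 13.9085
Node 0 (S = 150): V_0 = e^(−0.08)·[0.6027·77.2143 + 0.3973·13.9085] = 48.0586

£48.06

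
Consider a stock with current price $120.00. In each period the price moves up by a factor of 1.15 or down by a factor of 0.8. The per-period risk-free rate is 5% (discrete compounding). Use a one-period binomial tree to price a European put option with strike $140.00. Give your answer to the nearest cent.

$13.33

Risk-neutral probability p = (1 + 0.05 − 0.8)/(1.15 − 0.8) = 0.2500/0.3500 = 0.7143
Terminal stock prices: S_u = 138, S_d = 96
Terminal payoffs (K − S): max(2, 0) = 2, max(44, 0) = 44
Node 0 (S = 120): V_0 = 1/1.05·[0.7143·2.0000 + 0.2857·44.0000] = 13.3333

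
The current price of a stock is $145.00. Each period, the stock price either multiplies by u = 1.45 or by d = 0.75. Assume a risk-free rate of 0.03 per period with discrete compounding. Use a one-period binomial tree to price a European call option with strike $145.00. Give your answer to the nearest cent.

Risk-neutral probability p = (1 + 0.03 − 0.75)/(1.45 − 0.75) = 0.2800/0.7000 = 0.4000
Terminal stock prices: S_u = 210.2, S_d = 108.8
Terminal payoffs (S − K): max(65.25, 0) = 65.25, max(-36.25, 0) = 0
Node 0 (S = 145): V_0 = 1/1.03·[0.4000·65.2500 + 0.6000·0.0000] = 25.3398

$25.34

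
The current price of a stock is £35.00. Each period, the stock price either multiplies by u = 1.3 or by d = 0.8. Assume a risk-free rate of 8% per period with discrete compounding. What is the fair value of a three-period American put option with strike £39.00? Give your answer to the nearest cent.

£5.33

Risk-neutral probability p = (1 + 0.08 − 0.8)/(1.3 − 0.8) = 0.2800/0.5000 = 0.5600
Terminal stock prices: S_uuu = 76.89, S_uud = 47.32, S_udd = 29.12, S_ddd = 17.92
Terminal payoffs (K − S): max(-37.89, 0) = 0, max(-8.32, 0) = 0, max(9.88, 0) = 9.88, max(21.08, 0) = 21.08
Node uu (S = 59.15): continuation = 1/1.08·[0.5600·0.0000 + 0.4400·0.0000] = 0.0000; exercise value = 0.0000 ≤ continuation, so V_uu = 0.0000
Node ud (S = 36.4): continuation = 1/1.08·[0.5600·0.0000 + 0.4400·9.8800] = 4.0252; exercise value = 2.6000 ≤ continuation, so V_ud = 4.0252
Node dd (S = 22.4): continuation = 1/1.08·[0.5600·9.8800 + 0.4400·21.0800] = 13.7111; exercise value = 16.6000 > continuation, so V_dd = 16.6000 (exercise)
Node u (S = 45.5): continuation = 1/1.08·[0.5600·0.0000 + 0.4400·4.0252] = 1.6399; exercise value = 0.0000 ≤ continuation, so V_u = 1.6399
Node d (S = 28): continuation = 1/1.08·[0.5600·4.0252 + 0.4400·16.6000] = 8.8501; exercise value = 11.0000 > continuation, so V_d = 11.0000 (exercise)
Node 0 (S = 35): continuation = 1/1.08·[0.5600·1.6399 + 0.4400·11.0000] = 5.3318; exercise value = 4.0000 ≤ continuation, so V_0 = 5.3318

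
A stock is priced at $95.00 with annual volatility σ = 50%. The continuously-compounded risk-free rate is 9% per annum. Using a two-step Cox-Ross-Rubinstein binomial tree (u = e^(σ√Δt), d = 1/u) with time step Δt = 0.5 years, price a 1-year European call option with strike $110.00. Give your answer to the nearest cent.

$17.14

CRR parameters: u = e^(σ√Δt) = e^(0.5·√0.5) = 1.4241, d = 1/u = 0.7022
Per-period rate: rΔt = 0.09·0.5 = 0.045, so R = e^0.045 = 1.0460
Risk-neutral probability p = (e^0.045 − 0.7022)/(1.4241 − 0.7022) = 0.3438/0.7219 = 0.4763
Terminal stock prices: S_uu = 192.7, S_ud = 95, S_dd = 46.84
Terminal payoffs (S − K): max(82.67, 0) = 82.67, max(-15, 0) = 0, max(-63.16, 0) = 0
Node u (S = 135.3): V_u = e^(−0.045)·[0.4763·82.6709 + 0.5237·0.0000] = 37.6417
Node d (S = 66.71): V_d = e^(−0.045)·[0.4763·0.0000 + 0.5237·0.0000] = 0.0000
Node 0 (S = 95): V_0 = e^(−0.045)·[0.4763·37.6417 + 0.5237·0.0000] = 17.1390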